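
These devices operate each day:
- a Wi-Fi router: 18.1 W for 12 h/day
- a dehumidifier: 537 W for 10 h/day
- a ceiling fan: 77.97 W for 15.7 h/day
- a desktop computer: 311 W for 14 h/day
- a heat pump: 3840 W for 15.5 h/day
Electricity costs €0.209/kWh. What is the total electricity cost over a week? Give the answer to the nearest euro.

Wi-Fi router: 18.1 W × 12 h × 7 d = 1,520 Wh = 1.52 kWh
dehumidifier: 537 W × 10 h × 7 d = 37,590 Wh = 37.59 kWh
ceiling fan: 77.97 W × 15.7 h × 7 d = 8,569 Wh = 8.569 kWh
desktop computer: 311 W × 14 h × 7 d = 30,478 Wh = 30.48 kWh
heat pump: 3840 W × 15.5 h × 7 d = 416,640 Wh = 416.6 kWh
Total energy = 1.52 + 37.59 + 8.569 + 30.48 + 416.6 = 494.8 kWh
Cost = 494.8 kWh × €0.209 = €103.41 ≈ €103

€103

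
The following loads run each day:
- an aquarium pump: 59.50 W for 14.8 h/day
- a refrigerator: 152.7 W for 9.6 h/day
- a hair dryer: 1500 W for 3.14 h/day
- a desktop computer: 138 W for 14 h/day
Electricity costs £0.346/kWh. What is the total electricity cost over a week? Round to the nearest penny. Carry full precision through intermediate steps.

aquarium pump: 59.50 W × 14.8 h × 7 d = 6,164 Wh = 6.164 kWh
refrigerator: 152.7 W × 9.6 h × 7 d = 10,261 Wh = 10.26 kWh
hair dryer: 1500 W × 3.14 h × 7 d = 32,970 Wh = 32.97 kWh
desktop computer: 138 W × 14 h × 7 d = 13,524 Wh = 13.52 kWh
Total energy = 6.164 + 10.26 + 32.97 + 13.52 = 62.92 kWh
Cost = 62.92 kWh × £0.346 = £21.77

£21.77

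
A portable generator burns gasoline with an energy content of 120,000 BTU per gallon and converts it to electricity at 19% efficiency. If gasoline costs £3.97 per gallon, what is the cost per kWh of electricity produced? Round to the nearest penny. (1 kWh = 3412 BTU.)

£0.59

Electrical output per gallon = 120,000 BTU × 0.19 / 3412 BTU/kWh = 6.682 kWh
Cost per kWh = £3.97 / 6.682 kWh = £0.594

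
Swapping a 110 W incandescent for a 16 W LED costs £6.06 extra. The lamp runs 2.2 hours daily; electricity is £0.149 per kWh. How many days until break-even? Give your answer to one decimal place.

196.7 days

Power saved = 110 − 16 = 94 W
Daily energy saved = 94 W × 2.2 h = 206.8 Wh = 0.2068 kWh
Daily savings = 0.2068 × £0.149 = £0.0308
Payback = £6.06 / £0.0308 per day = 196.7 days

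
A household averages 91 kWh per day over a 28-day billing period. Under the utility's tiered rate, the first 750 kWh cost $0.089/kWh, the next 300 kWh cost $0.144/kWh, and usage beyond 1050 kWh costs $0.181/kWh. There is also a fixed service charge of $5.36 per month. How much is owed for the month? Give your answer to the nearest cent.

Usage = 91 kWh/day × 28 days = 2548 kWh
First 750 kWh × $0.089 = $66.75
Next 300 kWh × $0.144 = $43.20
Remaining 1498 kWh × $0.181 = $271.14
Energy charge = $381.09; + service $5.36 = $386.45

$386.45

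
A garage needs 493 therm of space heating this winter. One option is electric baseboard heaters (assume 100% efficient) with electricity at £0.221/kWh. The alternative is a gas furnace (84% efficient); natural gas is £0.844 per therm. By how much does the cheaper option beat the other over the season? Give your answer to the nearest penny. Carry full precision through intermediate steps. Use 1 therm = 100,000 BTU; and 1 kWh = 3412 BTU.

£2697.88

Heat load = 493 therm × 100,000 = 49,300,000 BTU
Gas: input = 49,300,000 / 0.84 = 58,690,476 BTU = 586.9 therm → 586.9 × £0.844 = £495.35
Electric: 49,300,000 BTU / 3412 = 14,450 kWh → × £0.221 = £3,193.23
Difference = |£495.35 − £3,193.23| = £2,697.88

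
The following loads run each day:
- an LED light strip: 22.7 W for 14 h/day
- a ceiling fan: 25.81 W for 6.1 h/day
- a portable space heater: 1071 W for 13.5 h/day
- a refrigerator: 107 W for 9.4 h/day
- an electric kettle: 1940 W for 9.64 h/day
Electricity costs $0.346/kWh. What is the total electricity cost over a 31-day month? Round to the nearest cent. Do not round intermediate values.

LED light strip: 22.7 W × 14 h × 31 d = 9,852 Wh = 9.852 kWh
ceiling fan: 25.81 W × 6.1 h × 31 d = 4,881 Wh = 4.881 kWh
portable space heater: 1071 W × 13.5 h × 31 d = 448,214 Wh = 448.2 kWh
refrigerator: 107 W × 9.4 h × 31 d = 31,180 Wh = 31.18 kWh
electric kettle: 1940 W × 9.64 h × 31 d = 579,750 Wh = 579.7 kWh
Total energy = 9.852 + 4.881 + 448.2 + 31.18 + 579.7 = 1,074 kWh
Cost = 1,074 kWh × $0.346 = $371.56

$371.56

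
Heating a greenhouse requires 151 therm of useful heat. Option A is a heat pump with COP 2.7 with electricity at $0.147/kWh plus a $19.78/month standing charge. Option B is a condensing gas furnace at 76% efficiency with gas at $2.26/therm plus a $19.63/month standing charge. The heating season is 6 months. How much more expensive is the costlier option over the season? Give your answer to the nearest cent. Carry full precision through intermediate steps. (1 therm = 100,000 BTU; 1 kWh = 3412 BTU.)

$207.18

Heat load = 151 therm × 100,000 = 15,100,000 BTU
Gas: input = 15,100,000 / 0.76 = 19,868,421 BTU = 198.7 therm → 198.7 × $2.26 = $449.03; + 6 × $19.63 standing = $566.81
Heat pump: 15,100,000 BTU / 3412 = 4,426 kWh heat; / 2.7 = 1,639 kWh in → × $0.147 = $240.95; + 6 × $19.78 standing = $359.63
Difference = |$566.81 − $359.63| = $207.18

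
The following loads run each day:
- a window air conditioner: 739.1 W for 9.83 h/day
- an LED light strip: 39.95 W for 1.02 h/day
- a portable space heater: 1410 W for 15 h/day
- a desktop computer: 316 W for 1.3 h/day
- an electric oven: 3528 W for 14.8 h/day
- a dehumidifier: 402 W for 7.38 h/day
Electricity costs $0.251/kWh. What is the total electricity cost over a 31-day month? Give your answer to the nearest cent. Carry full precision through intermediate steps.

window air conditioner: 739.1 W × 9.83 h × 31 d = 225,226 Wh = 225.2 kWh
LED light strip: 39.95 W × 1.02 h × 31 d = 1,263 Wh = 1.263 kWh
portable space heater: 1410 W × 15 h × 31 d = 655,650 Wh = 655.6 kWh
desktop computer: 316 W × 1.3 h × 31 d = 12,735 Wh = 12.73 kWh
electric oven: 3528 W × 14.8 h × 31 d = 1,618,646 Wh = 1,619 kWh
dehumidifier: 402 W × 7.38 h × 31 d = 91,970 Wh = 91.97 kWh
Total energy = 225.2 + 1.263 + 655.6 + 12.73 + 1,619 + 91.97 = 2,605 kWh
Cost = 2,605 kWh × $0.251 = $653.98

$653.98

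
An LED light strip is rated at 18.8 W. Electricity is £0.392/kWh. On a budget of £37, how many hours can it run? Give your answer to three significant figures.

5020 h

Energy budget = £37 / £0.392 per kWh = 94.39 kWh = 94,388 Wh
Runtime = 94,388 Wh / 18.8 W = 5,021 h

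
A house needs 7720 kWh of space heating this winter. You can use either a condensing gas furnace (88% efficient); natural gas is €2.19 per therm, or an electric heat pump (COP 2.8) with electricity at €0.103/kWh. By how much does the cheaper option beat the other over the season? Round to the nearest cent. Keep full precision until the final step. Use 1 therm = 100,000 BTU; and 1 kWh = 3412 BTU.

€371.54

Heat load = 7720 kWh × 3412 = 26,340,640 BTU
Gas: input = 26,340,640 / 0.88 = 29,932,545 BTU = 299.3 therm → 299.3 × €2.19 = €655.52
Heat pump: 26,340,640 BTU / 3412 = 7,720 kWh heat; / 2.8 = 2,757 kWh in → × €0.103 = €283.99
Difference = |€655.52 − €283.99| = €371.54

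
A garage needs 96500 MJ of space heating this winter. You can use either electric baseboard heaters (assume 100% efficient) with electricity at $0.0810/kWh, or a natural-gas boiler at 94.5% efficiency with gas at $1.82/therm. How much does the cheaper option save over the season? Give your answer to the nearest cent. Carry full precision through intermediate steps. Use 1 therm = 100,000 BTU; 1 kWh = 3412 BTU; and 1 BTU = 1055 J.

Heat load = 96500 MJ = 96,500,000,000 J / 1055 = 91,469,194 BTU
Gas: input = 91,469,194 / 0.945 = 96,792,798 BTU = 967.9 therm → 967.9 × $1.82 = $1,761.63
Electric: 91,469,194 BTU / 3412 = 26,810 kWh → × $0.0810 = $2,171.46
Difference = |$1,761.63 − $2,171.46| = $409.83

$409.83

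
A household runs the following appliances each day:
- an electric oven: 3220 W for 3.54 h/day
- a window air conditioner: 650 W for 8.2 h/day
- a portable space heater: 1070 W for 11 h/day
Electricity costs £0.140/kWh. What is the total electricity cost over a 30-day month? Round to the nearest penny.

electric oven: 3220 W × 3.54 h × 30 d = 341,964 Wh = 342 kWh
window air conditioner: 650 W × 8.2 h × 30 d = 159,900 Wh = 159.9 kWh
portable space heater: 1070 W × 11 h × 30 d = 353,100 Wh = 353.1 kWh
Total energy = 342 + 159.9 + 353.1 = 855 kWh
Cost = 855 kWh × £0.140 = £119.69

£119.69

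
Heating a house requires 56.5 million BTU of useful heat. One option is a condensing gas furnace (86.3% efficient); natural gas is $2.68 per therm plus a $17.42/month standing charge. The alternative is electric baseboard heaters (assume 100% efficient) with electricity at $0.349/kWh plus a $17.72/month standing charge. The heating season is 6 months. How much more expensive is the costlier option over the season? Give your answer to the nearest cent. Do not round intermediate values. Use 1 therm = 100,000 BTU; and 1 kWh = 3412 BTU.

$4026.38

Heat load = 56.5 × 10⁶ BTU = 56,500,000 BTU
Gas: input = 56,500,000 / 0.863 = 65,469,293 BTU = 654.7 therm → 654.7 × $2.68 = $1,754.58; + 6 × $17.42 standing = $1,859.10
Electric: 56,500,000 BTU / 3412 = 16,560 kWh → × $0.349 = $5,779.16; + 6 × $17.72 standing = $5,885.48
Difference = |$1,859.10 − $5,885.48| = $4,026.38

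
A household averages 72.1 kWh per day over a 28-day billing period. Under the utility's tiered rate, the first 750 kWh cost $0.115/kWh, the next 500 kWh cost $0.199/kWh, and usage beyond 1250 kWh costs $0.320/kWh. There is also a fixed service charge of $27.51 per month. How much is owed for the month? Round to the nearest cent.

$459.28

Usage = 72.1 kWh/day × 28 days = 2018.8 kWh
First 750 kWh × $0.115 = $86.25
Next 500 kWh × $0.199 = $99.50
Remaining 768.8 kWh × $0.320 = $246.02
Energy charge = $431.77; + service $27.51 = $459.28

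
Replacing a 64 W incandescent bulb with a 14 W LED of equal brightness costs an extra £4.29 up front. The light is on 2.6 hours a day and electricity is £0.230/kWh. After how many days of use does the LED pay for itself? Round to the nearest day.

143 days

Power saved = 64 − 14 = 50 W
Daily energy saved = 50 W × 2.6 h = 130 Wh = 0.13 kWh
Daily savings = 0.13 × £0.230 = £0.0299
Payback = £4.29 / £0.0299 per day = 143.5 days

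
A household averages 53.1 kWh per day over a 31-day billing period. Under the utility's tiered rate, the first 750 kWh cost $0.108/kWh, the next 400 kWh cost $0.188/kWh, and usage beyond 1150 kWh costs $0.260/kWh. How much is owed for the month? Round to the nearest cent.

Usage = 53.1 kWh/day × 31 days = 1646.1 kWh
First 750 kWh × $0.108 = $81.00
Next 400 kWh × $0.188 = $75.20
Remaining 496.1 kWh × $0.260 = $128.99
Total = $285.19

$285.19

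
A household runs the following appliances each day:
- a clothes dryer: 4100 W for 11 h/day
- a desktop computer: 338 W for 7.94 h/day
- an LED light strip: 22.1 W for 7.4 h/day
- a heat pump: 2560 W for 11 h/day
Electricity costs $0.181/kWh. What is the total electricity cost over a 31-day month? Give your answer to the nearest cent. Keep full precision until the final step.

clothes dryer: 4100 W × 11 h × 31 d = 1,398,100 Wh = 1,398 kWh
desktop computer: 338 W × 7.94 h × 31 d = 83,195 Wh = 83.2 kWh
LED light strip: 22.1 W × 7.4 h × 31 d = 5,070 Wh = 5.07 kWh
heat pump: 2560 W × 11 h × 31 d = 872,960 Wh = 873 kWh
Total energy = 1,398 + 83.2 + 5.07 + 873 = 2,359 kWh
Cost = 2,359 kWh × $0.181 = $427.04

$427.04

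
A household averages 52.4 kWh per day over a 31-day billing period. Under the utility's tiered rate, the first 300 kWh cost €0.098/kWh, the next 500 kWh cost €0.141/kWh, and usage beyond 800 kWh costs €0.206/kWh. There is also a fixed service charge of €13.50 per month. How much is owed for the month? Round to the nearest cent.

Usage = 52.4 kWh/day × 31 days = 1624.4 kWh
First 300 kWh × €0.098 = €29.40
Next 500 kWh × €0.141 = €70.50
Remaining 824.4 kWh × €0.206 = €169.83
Energy charge = €269.73; + service €13.50 = €283.23

€283.23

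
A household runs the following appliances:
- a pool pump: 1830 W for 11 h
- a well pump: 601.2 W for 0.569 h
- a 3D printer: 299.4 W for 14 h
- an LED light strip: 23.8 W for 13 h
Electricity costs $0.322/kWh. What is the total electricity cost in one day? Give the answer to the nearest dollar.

$8

pool pump: 1830 W × 11 h = 20,130 Wh = 20.13 kWh
well pump: 601.2 W × 0.569 h = 342 Wh = 0.3421 kWh
3D printer: 299.4 W × 14 h = 4,192 Wh = 4.192 kWh
LED light strip: 23.8 W × 13 h = 309 Wh = 0.3094 kWh
Total energy = 20.13 + 0.3421 + 4.192 + 0.3094 = 24.97 kWh
Cost = 24.97 kWh × $0.322 = $8.04 ≈ $8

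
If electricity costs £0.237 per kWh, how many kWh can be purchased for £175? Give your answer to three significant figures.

738 kWh

£175 / £0.237 per kWh = 738.4 kWh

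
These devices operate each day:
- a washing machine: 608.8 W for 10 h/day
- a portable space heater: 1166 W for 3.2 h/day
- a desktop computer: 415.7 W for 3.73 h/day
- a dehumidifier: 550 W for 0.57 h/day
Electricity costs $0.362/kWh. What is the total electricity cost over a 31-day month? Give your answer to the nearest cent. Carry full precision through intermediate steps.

$131.11

washing machine: 608.8 W × 10 h × 31 d = 188,728 Wh = 188.7 kWh
portable space heater: 1166 W × 3.2 h × 31 d = 115,667 Wh = 115.7 kWh
desktop computer: 415.7 W × 3.73 h × 31 d = 48,067 Wh = 48.07 kWh
dehumidifier: 550 W × 0.57 h × 31 d = 9,718 Wh = 9.719 kWh
Total energy = 188.7 + 115.7 + 48.07 + 9.719 = 362.2 kWh
Cost = 362.2 kWh × $0.362 = $131.11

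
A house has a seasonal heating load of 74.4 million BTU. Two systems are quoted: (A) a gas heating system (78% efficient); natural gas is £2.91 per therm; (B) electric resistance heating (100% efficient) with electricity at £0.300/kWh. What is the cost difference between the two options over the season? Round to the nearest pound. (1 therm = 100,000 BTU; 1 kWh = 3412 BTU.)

Heat load = 74.4 × 10⁶ BTU = 74,400,000 BTU
Gas: input = 74,400,000 / 0.78 = 95,384,615 BTU = 953.8 therm → 953.8 × £2.91 = £2,775.69
Electric: 74,400,000 BTU / 3412 = 21,810 kWh → × £0.300 = £6,541.62
Difference = |£2,775.69 − £6,541.62| = £3,765.93 ≈ £3766

£3766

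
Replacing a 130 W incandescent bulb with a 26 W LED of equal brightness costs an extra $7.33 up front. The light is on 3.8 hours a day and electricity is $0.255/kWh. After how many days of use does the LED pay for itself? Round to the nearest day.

73 days

Power saved = 130 − 26 = 104 W
Daily energy saved = 104 W × 3.8 h = 395.2 Wh = 0.3952 kWh
Daily savings = 0.3952 × $0.255 = $0.1008
Payback = $7.33 / $0.1008 per day = 72.74 days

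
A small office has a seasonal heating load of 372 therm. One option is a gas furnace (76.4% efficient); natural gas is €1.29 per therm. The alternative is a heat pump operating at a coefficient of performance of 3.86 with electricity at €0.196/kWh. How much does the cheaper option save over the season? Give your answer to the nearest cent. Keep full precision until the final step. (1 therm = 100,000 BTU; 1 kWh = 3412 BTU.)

Heat load = 372 therm × 100,000 = 37,200,000 BTU
Gas: input = 37,200,000 / 0.764 = 48,691,099 BTU = 486.9 therm → 486.9 × €1.29 = €628.12
Heat pump: 37,200,000 BTU / 3412 = 10,900 kWh heat; / 3.86 = 2,825 kWh in → × €0.196 = €553.61
Difference = |€628.12 − €553.61| = €74.51

€74.51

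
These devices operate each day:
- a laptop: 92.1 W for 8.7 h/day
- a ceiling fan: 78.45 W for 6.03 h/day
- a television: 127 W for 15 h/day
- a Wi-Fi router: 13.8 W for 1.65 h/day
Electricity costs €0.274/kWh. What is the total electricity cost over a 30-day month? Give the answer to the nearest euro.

laptop: 92.1 W × 8.7 h × 30 d = 24,038 Wh = 24.04 kWh
ceiling fan: 78.45 W × 6.03 h × 30 d = 14,192 Wh = 14.19 kWh
television: 127 W × 15 h × 30 d = 57,150 Wh = 57.15 kWh
Wi-Fi router: 13.8 W × 1.65 h × 30 d = 683 Wh = 0.6831 kWh
Total energy = 24.04 + 14.19 + 57.15 + 0.6831 = 96.06 kWh
Cost = 96.06 kWh × €0.274 = €26.32 ≈ €26

€26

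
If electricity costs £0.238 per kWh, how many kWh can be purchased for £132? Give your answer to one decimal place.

£132 / £0.238 per kWh = 554.6 kWh

554.6 kWh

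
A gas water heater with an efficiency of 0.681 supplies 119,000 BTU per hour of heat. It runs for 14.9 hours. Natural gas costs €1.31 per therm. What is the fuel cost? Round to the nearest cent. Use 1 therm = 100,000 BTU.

€34.11

Heat delivered = 119,000 BTU/h × 14.9 h = 1,773,100 BTU
Gas input = 1,773,100 / 0.681 = 2,603,671 BTU
= 2,603,671 / 100,000 = 26.04 therm
Cost = 26.04 × €1.31/therm = €34.11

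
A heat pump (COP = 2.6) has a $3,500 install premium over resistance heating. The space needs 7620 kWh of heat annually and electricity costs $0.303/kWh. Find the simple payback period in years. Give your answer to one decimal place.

Resistance: 7620 kWh × $0.303 = $2,308.86/yr
Heat pump: 7620 / 2.6 = 2931 kWh in → × $0.303 = $888.02/yr
Annual savings = $1,420.84
Payback = $3,500 / $1,420.84 = 2.46 years

2.5 years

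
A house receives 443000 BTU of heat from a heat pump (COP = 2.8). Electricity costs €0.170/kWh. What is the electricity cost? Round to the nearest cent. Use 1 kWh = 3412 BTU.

Heat delivered = 443,000 BTU / 3412 = 129.8 kWh
Electrical input = 129.8 kWh / 2.8 = 46.37 kWh
Cost = 46.37 × €0.170/kWh = €7.88

€7.88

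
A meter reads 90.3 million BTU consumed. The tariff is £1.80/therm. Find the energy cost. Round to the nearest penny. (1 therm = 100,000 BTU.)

90.3 million BTU × (10 therm/million BTU) = 903 therm
Cost = 903 therm × £1.80/therm = £1,625.40

£1625.40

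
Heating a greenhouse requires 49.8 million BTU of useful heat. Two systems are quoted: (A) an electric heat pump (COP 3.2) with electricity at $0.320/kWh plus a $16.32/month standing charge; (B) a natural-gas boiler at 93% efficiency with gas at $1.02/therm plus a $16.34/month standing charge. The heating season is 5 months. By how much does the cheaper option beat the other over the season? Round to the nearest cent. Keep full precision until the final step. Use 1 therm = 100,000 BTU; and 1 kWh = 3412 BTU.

$913.26

Heat load = 49.8 × 10⁶ BTU = 49,800,000 BTU
Gas: input = 49,800,000 / 0.93 = 53,548,387 BTU = 535.5 therm → 535.5 × $1.02 = $546.19; + 5 × $16.34 standing = $627.89
Heat pump: 49,800,000 BTU / 3412 = 14,600 kWh heat; / 3.2 = 4,561 kWh in → × $0.320 = $1,459.55; + 5 × $16.32 standing = $1,541.15
Difference = |$627.89 − $1,541.15| = $913.26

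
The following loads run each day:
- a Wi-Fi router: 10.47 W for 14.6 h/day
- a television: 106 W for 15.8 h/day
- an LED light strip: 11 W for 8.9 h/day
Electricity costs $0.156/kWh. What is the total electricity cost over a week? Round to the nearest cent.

Wi-Fi router: 10.47 W × 14.6 h × 7 d = 1,070 Wh = 1.07 kWh
television: 106 W × 15.8 h × 7 d = 11,724 Wh = 11.72 kWh
LED light strip: 11 W × 8.9 h × 7 d = 685 Wh = 0.6853 kWh
Total energy = 1.07 + 11.72 + 0.6853 = 13.48 kWh
Cost = 13.48 kWh × $0.156 = $2.10

$2.10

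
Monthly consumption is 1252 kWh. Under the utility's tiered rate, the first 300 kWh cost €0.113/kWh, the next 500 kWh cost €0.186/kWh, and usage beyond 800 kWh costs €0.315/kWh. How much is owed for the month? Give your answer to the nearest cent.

€269.28

First 300 kWh × €0.113 = €33.90
Next 500 kWh × €0.186 = €93.00
Remaining 452 kWh × €0.315 = €142.38
Total = €269.28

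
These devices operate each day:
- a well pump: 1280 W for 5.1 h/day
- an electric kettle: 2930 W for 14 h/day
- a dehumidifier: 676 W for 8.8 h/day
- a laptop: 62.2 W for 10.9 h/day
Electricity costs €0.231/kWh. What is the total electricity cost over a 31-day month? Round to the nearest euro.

well pump: 1280 W × 5.1 h × 31 d = 202,368 Wh = 202.4 kWh
electric kettle: 2930 W × 14 h × 31 d = 1,271,620 Wh = 1,272 kWh
dehumidifier: 676 W × 8.8 h × 31 d = 184,413 Wh = 184.4 kWh
laptop: 62.2 W × 10.9 h × 31 d = 21,017 Wh = 21.02 kWh
Total energy = 202.4 + 1,272 + 184.4 + 21.02 = 1,679 kWh
Cost = 1,679 kWh × €0.231 = €387.95 ≈ €388

€388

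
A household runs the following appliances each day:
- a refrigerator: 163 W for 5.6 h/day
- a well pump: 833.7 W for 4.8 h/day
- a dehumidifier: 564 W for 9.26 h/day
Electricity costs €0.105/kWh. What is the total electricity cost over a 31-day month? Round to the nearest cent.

refrigerator: 163 W × 5.6 h × 31 d = 28,297 Wh = 28.3 kWh
well pump: 833.7 W × 4.8 h × 31 d = 124,055 Wh = 124.1 kWh
dehumidifier: 564 W × 9.26 h × 31 d = 161,902 Wh = 161.9 kWh
Total energy = 28.3 + 124.1 + 161.9 = 314.3 kWh
Cost = 314.3 kWh × €0.105 = €33.00

€33.00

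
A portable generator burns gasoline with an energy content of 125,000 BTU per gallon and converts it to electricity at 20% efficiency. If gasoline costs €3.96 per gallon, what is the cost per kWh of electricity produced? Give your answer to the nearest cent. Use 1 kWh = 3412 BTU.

Electrical output per gallon = 125,000 BTU × 0.20 / 3412 BTU/kWh = 7.327 kWh
Cost per kWh = €3.96 / 7.327 kWh = €0.540

€0.54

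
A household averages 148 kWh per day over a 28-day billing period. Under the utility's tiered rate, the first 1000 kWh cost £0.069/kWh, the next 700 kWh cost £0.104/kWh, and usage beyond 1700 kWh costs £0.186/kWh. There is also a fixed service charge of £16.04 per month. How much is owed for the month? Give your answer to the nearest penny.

Usage = 148 kWh/day × 28 days = 4144 kWh
First 1000 kWh × £0.069 = £69.00
Next 700 kWh × £0.104 = £72.80
Remaining 2444 kWh × £0.186 = £454.58
Energy charge = £596.38; + service £16.04 = £612.42

£612.42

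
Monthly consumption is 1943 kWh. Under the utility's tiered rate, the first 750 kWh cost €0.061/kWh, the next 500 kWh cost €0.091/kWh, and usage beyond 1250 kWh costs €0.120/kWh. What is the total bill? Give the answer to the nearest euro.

First 750 kWh × €0.061 = €45.75
Next 500 kWh × €0.091 = €45.50
Remaining 693 kWh × €0.120 = €83.16
Total = €174.41 ≈ €174

€174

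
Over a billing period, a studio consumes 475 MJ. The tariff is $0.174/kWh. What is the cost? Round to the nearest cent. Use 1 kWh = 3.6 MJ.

$22.96

475 MJ × (0.27778 kWh/MJ) = 131.9 kWh
Cost = 131.9 kWh × $0.174/kWh = $22.96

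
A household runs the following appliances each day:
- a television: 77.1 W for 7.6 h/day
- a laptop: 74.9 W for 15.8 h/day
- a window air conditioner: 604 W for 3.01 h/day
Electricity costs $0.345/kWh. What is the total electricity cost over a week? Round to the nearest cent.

television: 77.1 W × 7.6 h × 7 d = 4,102 Wh = 4.102 kWh
laptop: 74.9 W × 15.8 h × 7 d = 8,284 Wh = 8.284 kWh
window air conditioner: 604 W × 3.01 h × 7 d = 12,726 Wh = 12.73 kWh
Total energy = 4.102 + 8.284 + 12.73 = 25.11 kWh
Cost = 25.11 kWh × $0.345 = $8.66

$8.66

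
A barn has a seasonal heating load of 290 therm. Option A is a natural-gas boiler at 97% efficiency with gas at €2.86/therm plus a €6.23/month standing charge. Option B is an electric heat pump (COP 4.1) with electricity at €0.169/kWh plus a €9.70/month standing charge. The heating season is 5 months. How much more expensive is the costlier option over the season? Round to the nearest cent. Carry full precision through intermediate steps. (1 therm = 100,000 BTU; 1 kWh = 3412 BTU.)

€487.36

Heat load = 290 therm × 100,000 = 29,000,000 BTU
Gas: input = 29,000,000 / 0.97 = 29,896,907 BTU = 299 therm → 299 × €2.86 = €855.05; + 5 × €6.23 standing = €886.20
Heat pump: 29,000,000 BTU / 3412 = 8,499 kWh heat; / 4.1 = 2,073 kWh in → × €0.169 = €350.34; + 5 × €9.70 standing = €398.84
Difference = |€886.20 − €398.84| = €487.36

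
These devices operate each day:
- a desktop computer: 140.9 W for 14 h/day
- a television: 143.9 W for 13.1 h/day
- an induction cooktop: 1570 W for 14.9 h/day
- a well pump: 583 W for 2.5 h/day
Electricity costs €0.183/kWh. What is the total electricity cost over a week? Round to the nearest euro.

€37

desktop computer: 140.9 W × 14 h × 7 d = 13,808 Wh = 13.81 kWh
television: 143.9 W × 13.1 h × 7 d = 13,196 Wh = 13.2 kWh
induction cooktop: 1570 W × 14.9 h × 7 d = 163,751 Wh = 163.8 kWh
well pump: 583 W × 2.5 h × 7 d = 10,202 Wh = 10.2 kWh
Total energy = 13.81 + 13.2 + 163.8 + 10.2 = 201 kWh
Cost = 201 kWh × €0.183 = €36.78 ≈ €37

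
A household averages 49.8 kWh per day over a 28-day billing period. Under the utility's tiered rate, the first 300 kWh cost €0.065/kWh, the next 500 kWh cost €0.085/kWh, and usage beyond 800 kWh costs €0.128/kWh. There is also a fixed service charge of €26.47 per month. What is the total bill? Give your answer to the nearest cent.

€164.55

Usage = 49.8 kWh/day × 28 days = 1394.4 kWh
First 300 kWh × €0.065 = €19.50
Next 500 kWh × €0.085 = €42.50
Remaining 594.4 kWh × €0.128 = €76.08
Energy charge = €138.08; + service €26.47 = €164.55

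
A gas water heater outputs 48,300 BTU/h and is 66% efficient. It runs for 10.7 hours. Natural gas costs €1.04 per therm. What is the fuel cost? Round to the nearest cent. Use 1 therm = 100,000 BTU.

€8.14

Heat delivered = 48,300 BTU/h × 10.7 h = 516,810 BTU
Gas input = 516,810 / 0.66 = 783,045 BTU
= 783,045 / 100,000 = 7.83 therm
Cost = 7.83 × €1.04/therm = €8.14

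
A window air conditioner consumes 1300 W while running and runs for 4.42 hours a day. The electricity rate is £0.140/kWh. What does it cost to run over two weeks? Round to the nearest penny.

£11.26

Energy = 1300 W × 4.42 h/day × 14 days = 80,444 Wh = 80.44 kWh
Cost = 80.44 kWh × £0.140/kWh = £11.26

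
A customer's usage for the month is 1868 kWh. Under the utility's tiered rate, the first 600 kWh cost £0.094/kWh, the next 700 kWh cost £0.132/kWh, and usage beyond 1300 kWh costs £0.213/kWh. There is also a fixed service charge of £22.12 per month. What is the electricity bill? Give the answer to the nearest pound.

First 600 kWh × £0.094 = £56.40
Next 700 kWh × £0.132 = £92.40
Remaining 568 kWh × £0.213 = £120.98
Energy charge = £269.78; + service £22.12 = £291.90 ≈ £292

£292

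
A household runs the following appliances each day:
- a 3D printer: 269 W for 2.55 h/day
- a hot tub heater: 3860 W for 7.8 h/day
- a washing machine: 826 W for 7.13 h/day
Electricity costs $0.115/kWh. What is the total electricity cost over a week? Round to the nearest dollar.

$30

3D printer: 269 W × 2.55 h × 7 d = 4,802 Wh = 4.802 kWh
hot tub heater: 3860 W × 7.8 h × 7 d = 210,756 Wh = 210.8 kWh
washing machine: 826 W × 7.13 h × 7 d = 41,226 Wh = 41.23 kWh
Total energy = 4.802 + 210.8 + 41.23 = 256.8 kWh
Cost = 256.8 kWh × $0.115 = $29.53 ≈ $30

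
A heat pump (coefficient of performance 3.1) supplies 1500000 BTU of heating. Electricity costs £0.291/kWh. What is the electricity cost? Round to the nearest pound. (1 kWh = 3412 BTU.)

£41

Heat delivered = 1,500,000 BTU / 3412 = 439.6 kWh
Electrical input = 439.6 kWh / 3.1 = 141.8 kWh
Cost = 141.8 × £0.291/kWh = £41.27 ≈ £41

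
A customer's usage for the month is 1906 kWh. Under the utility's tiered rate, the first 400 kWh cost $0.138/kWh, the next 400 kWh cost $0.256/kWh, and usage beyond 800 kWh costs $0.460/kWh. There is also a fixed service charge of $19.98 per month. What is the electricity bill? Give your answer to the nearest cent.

$686.34

First 400 kWh × $0.138 = $55.20
Next 400 kWh × $0.256 = $102.40
Remaining 1106 kWh × $0.460 = $508.76
Energy charge = $666.36; + service $19.98 = $686.34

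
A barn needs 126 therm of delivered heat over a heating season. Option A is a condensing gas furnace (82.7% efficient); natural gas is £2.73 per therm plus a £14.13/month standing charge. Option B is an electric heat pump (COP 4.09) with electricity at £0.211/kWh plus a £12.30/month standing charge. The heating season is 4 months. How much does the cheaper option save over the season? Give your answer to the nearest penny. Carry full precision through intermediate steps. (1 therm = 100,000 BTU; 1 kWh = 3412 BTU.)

Heat load = 126 therm × 100,000 = 12,600,000 BTU
Gas: input = 12,600,000 / 0.827 = 15,235,792 BTU = 152.4 therm → 152.4 × £2.73 = £415.94; + 4 × £14.13 standing = £472.46
Heat pump: 12,600,000 BTU / 3412 = 3,693 kWh heat; / 4.09 = 902.9 kWh in → × £0.211 = £190.51; + 4 × £12.30 standing = £239.71
Difference = |£472.46 − £239.71| = £232.75

£232.75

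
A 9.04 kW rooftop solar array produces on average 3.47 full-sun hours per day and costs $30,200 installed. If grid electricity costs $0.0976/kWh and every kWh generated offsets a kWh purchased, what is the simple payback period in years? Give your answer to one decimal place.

27.0 years

Daily generation = 9.04 kW × 3.47 h = 31.37 kWh
Annual generation = 31.37 × 365 = 11450 kWh
Annual savings = 11450 × $0.0976 = $1,117.48
Payback = $30,200 / $1,117.48 = 27 years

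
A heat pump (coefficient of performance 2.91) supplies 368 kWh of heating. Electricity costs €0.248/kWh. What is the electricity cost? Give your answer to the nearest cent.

Electrical input = 368 kWh / 2.91 = 126.5 kWh
Cost = 126.5 × €0.248/kWh = €31.36

€31.36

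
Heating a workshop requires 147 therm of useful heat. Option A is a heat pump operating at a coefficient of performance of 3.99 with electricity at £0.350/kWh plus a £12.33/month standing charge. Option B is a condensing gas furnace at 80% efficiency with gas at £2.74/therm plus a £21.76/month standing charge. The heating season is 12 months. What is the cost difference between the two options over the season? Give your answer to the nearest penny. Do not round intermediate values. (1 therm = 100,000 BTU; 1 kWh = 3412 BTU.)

£238.71

Heat load = 147 therm × 100,000 = 14,700,000 BTU
Gas: input = 14,700,000 / 0.80 = 18,375,000 BTU = 183.8 therm → 183.8 × £2.74 = £503.48; + 12 × £21.76 standing = £764.60
Heat pump: 14,700,000 BTU / 3412 = 4,308 kWh heat; / 3.99 = 1,080 kWh in → × £0.350 = £377.92; + 12 × £12.33 standing = £525.88
Difference = |£764.60 − £525.88| = £238.71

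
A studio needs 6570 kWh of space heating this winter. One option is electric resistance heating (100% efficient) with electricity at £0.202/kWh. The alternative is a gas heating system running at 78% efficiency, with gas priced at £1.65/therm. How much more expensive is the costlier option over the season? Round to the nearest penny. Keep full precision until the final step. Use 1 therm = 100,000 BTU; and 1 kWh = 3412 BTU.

Heat load = 6570 kWh × 3412 = 22,416,840 BTU
Gas: input = 22,416,840 / 0.78 = 28,739,538 BTU = 287.4 therm → 287.4 × £1.65 = £474.20
Electric: 22,416,840 BTU / 3412 = 6,570 kWh → × £0.202 = £1,327.14
Difference = |£474.20 − £1,327.14| = £852.94

£852.94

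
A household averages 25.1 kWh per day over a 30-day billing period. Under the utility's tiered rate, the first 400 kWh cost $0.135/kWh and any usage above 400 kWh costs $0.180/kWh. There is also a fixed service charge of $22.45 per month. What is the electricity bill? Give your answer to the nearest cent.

Usage = 25.1 kWh/day × 30 days = 753 kWh
First 400 kWh × $0.135 = $54.00
Remaining 353 kWh × $0.180 = $63.54
Energy charge = $117.54; + service $22.45 = $139.99

$139.99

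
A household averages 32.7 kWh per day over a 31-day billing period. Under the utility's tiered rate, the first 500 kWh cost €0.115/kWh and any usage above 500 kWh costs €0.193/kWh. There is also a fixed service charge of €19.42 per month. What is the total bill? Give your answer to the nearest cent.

€176.06

Usage = 32.7 kWh/day × 31 days = 1013.7 kWh
First 500 kWh × €0.115 = €57.50
Remaining 513.7 kWh × €0.193 = €99.14
Energy charge = €156.64; + service €19.42 = €176.06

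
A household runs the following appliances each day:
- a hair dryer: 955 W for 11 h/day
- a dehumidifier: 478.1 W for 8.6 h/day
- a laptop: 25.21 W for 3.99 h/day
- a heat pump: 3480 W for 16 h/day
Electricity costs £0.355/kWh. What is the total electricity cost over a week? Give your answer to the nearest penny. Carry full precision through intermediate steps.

hair dryer: 955 W × 11 h × 7 d = 73,535 Wh = 73.53 kWh
dehumidifier: 478.1 W × 8.6 h × 7 d = 28,782 Wh = 28.78 kWh
laptop: 25.21 W × 3.99 h × 7 d = 704 Wh = 0.7041 kWh
heat pump: 3480 W × 16 h × 7 d = 389,760 Wh = 389.8 kWh
Total energy = 73.53 + 28.78 + 0.7041 + 389.8 = 492.8 kWh
Cost = 492.8 kWh × £0.355 = £174.94

£174.94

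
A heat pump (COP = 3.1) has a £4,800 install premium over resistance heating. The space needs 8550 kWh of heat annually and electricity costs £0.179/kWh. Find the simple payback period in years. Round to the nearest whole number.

Resistance: 8550 kWh × £0.179 = £1,530.45/yr
Heat pump: 8550 / 3.1 = 2758 kWh in → × £0.179 = £493.69/yr
Annual savings = £1,036.76
Payback = £4,800 / £1,036.76 = 4.63 years

5 years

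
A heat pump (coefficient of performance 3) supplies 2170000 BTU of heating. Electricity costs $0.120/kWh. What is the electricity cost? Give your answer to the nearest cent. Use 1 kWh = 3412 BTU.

$25.44

Heat delivered = 2,170,000 BTU / 3412 = 636 kWh
Electrical input = 636 kWh / 3 = 212 kWh
Cost = 212 × $0.120/kWh = $25.44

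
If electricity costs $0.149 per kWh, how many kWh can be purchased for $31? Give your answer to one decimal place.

208.1 kWh

$31 / $0.149 per kWh = 208.1 kWh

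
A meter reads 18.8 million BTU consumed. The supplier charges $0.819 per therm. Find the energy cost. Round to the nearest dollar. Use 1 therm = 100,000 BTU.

$154

18.8 million BTU × (10 therm/million BTU) = 188 therm
Cost = 188 therm × $0.819/therm = $153.97 ≈ $154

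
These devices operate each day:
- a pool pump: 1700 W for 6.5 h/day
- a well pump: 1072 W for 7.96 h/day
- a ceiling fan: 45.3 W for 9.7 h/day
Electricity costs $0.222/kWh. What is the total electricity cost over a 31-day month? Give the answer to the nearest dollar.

$138

pool pump: 1700 W × 6.5 h × 31 d = 342,550 Wh = 342.6 kWh
well pump: 1072 W × 7.96 h × 31 d = 264,527 Wh = 264.5 kWh
ceiling fan: 45.3 W × 9.7 h × 31 d = 13,622 Wh = 13.62 kWh
Total energy = 342.6 + 264.5 + 13.62 = 620.7 kWh
Cost = 620.7 kWh × $0.222 = $137.80 ≈ $138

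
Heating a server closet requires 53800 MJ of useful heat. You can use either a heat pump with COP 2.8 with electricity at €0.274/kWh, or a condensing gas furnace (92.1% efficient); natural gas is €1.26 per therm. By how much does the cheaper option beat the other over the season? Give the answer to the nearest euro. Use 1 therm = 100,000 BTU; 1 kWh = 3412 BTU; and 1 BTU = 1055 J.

Heat load = 53800 MJ = 53,800,000,000 J / 1055 = 50,995,261 BTU
Gas: input = 50,995,261 / 0.921 = 55,369,447 BTU = 553.7 therm → 553.7 × €1.26 = €697.66
Heat pump: 50,995,261 BTU / 3412 = 14,950 kWh heat; / 2.8 = 5,338 kWh in → × €0.274 = €1,462.56
Difference = |€697.66 − €1,462.56| = €764.90 ≈ €765

€765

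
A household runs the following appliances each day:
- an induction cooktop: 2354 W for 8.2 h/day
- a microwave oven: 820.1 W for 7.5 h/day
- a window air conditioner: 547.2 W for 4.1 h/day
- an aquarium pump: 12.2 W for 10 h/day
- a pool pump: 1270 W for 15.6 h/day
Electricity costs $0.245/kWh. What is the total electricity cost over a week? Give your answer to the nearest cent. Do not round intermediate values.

$81.69

induction cooktop: 2354 W × 8.2 h × 7 d = 135,120 Wh = 135.1 kWh
microwave oven: 820.1 W × 7.5 h × 7 d = 43,055 Wh = 43.06 kWh
window air conditioner: 547.2 W × 4.1 h × 7 d = 15,705 Wh = 15.7 kWh
aquarium pump: 12.2 W × 10 h × 7 d = 854 Wh = 0.854 kWh
pool pump: 1270 W × 15.6 h × 7 d = 138,684 Wh = 138.7 kWh
Total energy = 135.1 + 43.06 + 15.7 + 0.854 + 138.7 = 333.4 kWh
Cost = 333.4 kWh × $0.245 = $81.69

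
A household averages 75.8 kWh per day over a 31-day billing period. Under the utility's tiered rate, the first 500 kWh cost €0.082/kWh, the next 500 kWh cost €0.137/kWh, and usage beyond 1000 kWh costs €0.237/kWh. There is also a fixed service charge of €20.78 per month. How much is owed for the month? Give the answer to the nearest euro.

Usage = 75.8 kWh/day × 31 days = 2349.8 kWh
First 500 kWh × €0.082 = €41.00
Next 500 kWh × €0.137 = €68.50
Remaining 1349.8 kWh × €0.237 = €319.90
Energy charge = €429.40; + service €20.78 = €450.18 ≈ €450

€450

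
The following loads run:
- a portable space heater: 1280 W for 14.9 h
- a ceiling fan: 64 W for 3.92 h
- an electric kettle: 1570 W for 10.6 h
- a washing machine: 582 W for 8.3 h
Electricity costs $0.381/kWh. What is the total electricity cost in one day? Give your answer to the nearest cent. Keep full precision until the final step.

$15.54

portable space heater: 1280 W × 14.9 h = 19,072 Wh = 19.07 kWh
ceiling fan: 64 W × 3.92 h = 251 Wh = 0.2509 kWh
electric kettle: 1570 W × 10.6 h = 16,642 Wh = 16.64 kWh
washing machine: 582 W × 8.3 h = 4,831 Wh = 4.831 kWh
Total energy = 19.07 + 0.2509 + 16.64 + 4.831 = 40.8 kWh
Cost = 40.8 kWh × $0.381 = $15.54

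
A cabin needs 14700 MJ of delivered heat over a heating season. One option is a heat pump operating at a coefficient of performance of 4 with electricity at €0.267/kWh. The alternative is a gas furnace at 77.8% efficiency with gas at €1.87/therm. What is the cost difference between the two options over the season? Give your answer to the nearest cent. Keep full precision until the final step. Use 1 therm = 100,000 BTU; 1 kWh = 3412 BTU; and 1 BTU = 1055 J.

€62.32

Heat load = 14700 MJ = 14,700,000,000 J / 1055 = 13,933,649 BTU
Gas: input = 13,933,649 / 0.778 = 17,909,575 BTU = 179.1 therm → 179.1 × €1.87 = €334.91
Heat pump: 13,933,649 BTU / 3412 = 4,084 kWh heat; / 4 = 1,021 kWh in → × €0.267 = €272.59
Difference = |€334.91 − €272.59| = €62.32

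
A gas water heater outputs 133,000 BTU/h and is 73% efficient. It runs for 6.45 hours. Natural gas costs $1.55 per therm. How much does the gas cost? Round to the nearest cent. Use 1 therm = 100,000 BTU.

$18.21

Heat delivered = 133,000 BTU/h × 6.45 h = 857,850 BTU
Gas input = 857,850 / 0.73 = 1,175,137 BTU
= 1,175,137 / 100,000 = 11.75 therm
Cost = 11.75 × $1.55/therm = $18.21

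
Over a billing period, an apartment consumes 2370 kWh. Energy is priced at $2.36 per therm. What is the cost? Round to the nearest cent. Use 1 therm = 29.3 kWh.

$190.89

2370 kWh × (0.03413 therm/kWh) = 80.89 therm
Cost = 80.89 therm × $2.36/therm = $190.89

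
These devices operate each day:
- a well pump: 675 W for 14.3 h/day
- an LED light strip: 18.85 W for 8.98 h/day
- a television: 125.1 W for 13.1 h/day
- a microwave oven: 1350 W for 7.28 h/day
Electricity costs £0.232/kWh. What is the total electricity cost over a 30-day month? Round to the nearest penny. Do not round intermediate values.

£148.17

well pump: 675 W × 14.3 h × 30 d = 289,575 Wh = 289.6 kWh
LED light strip: 18.85 W × 8.98 h × 30 d = 5,078 Wh = 5.078 kWh
television: 125.1 W × 13.1 h × 30 d = 49,164 Wh = 49.16 kWh
microwave oven: 1350 W × 7.28 h × 30 d = 294,840 Wh = 294.8 kWh
Total energy = 289.6 + 5.078 + 49.16 + 294.8 = 638.7 kWh
Cost = 638.7 kWh × £0.232 = £148.17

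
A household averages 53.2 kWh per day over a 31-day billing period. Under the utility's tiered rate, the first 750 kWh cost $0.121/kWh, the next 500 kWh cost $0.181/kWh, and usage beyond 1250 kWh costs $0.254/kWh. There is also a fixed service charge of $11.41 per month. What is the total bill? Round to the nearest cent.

Usage = 53.2 kWh/day × 31 days = 1649.2 kWh
First 750 kWh × $0.121 = $90.75
Next 500 kWh × $0.181 = $90.50
Remaining 399.2 kWh × $0.254 = $101.40
Energy charge = $282.65; + service $11.41 = $294.06

$294.06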